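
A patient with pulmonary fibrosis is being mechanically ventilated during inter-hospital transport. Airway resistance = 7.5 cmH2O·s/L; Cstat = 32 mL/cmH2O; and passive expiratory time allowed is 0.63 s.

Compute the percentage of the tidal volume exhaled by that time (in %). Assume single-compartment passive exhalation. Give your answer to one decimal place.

τ = R × C = 7.5 × 32 mL/cmH2O = 7.5 × 0.032 L/cmH2O = 0.24 s.
Passive exhalation: V(t)/V₀ = e^(−t/τ) = e^(−0.63/0.24) = 0.07244.
Fraction exhaled = 1 − 0.07244 = 0.9276 → 92.76%.

92.8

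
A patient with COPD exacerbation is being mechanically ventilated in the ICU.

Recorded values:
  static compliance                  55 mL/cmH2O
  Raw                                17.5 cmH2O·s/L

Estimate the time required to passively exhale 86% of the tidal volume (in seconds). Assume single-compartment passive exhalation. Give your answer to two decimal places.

1.89

τ = R × C = 17.5 × 55 mL/cmH2O = 17.5 × 0.055 L/cmH2O = 0.9625 s.
Exhaled fraction f = 1 − e^(−t/τ) → t = −τ·ln(1 − f) = −0.9625·ln(0.14) = 1.892 s.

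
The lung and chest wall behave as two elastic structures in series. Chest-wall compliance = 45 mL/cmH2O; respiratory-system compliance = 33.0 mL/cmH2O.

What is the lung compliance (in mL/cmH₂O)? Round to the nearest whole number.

124

1/CL = 1/Crs − 1/Ccw.
1/CL = 1/33.0 − 1/45 = 0.008081.
CL = 123.75 mL/cmH2O.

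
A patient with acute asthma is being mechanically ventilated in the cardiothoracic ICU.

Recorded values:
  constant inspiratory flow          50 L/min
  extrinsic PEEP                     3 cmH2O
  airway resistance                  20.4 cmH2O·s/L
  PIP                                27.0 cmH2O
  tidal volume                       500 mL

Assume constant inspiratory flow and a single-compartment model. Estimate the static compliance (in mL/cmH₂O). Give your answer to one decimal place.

Flow: 50 L/min ÷ 60 = 0.8333 L/s.
Equation of motion (constant flow): PIP = Vt/C + R·V̇ + PEEP.
Vt/C = PIP − R·V̇ − PEEP = 27.0 − 20.4×0.8333 − 3 = 27.0 − 16.999 − 3 = 7.001 cmH2O.
C = Vt / 7.001 = 500 / 7.001 = 71.418 mL/cmH2O.

71.4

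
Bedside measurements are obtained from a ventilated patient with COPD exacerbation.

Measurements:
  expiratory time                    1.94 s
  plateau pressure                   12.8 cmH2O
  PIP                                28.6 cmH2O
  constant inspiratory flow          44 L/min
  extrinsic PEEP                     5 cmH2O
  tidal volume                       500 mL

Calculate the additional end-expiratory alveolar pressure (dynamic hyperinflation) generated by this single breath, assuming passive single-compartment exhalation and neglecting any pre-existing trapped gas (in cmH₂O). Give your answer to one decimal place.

Flow: 44 L/min ÷ 60 = 0.7333 L/s.
R = (PIP − Pplat)/V̇ = (28.6 − 12.8) / 0.7333 = 15.8/0.7333 = 21.546 cmH2O·s/L.
C = Vt/(Pplat − PEEP) = 500.0 / (12.8 − 5) = 500.0/7.8 = 64.103 mL/cmH2O.
τ = R × C = 21.546 × 0.0641 L/cmH2O = 1.381 s.
Fraction remaining = e^(−Te/τ) = e^(−1.94/1.381) = 0.2454; trapped volume = 500.0 × 0.2454 = 122.7 mL.
Additional alveolar pressure from trapping ≈ V_trapped / C = 122.7 / 64.103 = 1.914 cmH2O.

1.9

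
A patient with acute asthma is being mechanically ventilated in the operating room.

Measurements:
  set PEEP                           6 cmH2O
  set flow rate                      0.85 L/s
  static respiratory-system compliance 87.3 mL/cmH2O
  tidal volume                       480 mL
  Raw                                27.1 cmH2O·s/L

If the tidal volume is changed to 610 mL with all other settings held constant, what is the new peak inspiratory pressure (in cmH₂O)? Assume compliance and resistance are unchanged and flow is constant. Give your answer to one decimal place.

PIP = Vt/C + R·V̇ + PEEP (constant-flow equation of motion).
Only the elastic term changes: ΔPIP = ΔVt / C = (610 − 480) / 87.3 = 1.489 cmH2O.
Original PIP = 480/87.3 + 27.1×0.85 + 6 = 34.533 cmH2O; new PIP = 34.533 + (1.489) = 36.022 cmH2O.

36.0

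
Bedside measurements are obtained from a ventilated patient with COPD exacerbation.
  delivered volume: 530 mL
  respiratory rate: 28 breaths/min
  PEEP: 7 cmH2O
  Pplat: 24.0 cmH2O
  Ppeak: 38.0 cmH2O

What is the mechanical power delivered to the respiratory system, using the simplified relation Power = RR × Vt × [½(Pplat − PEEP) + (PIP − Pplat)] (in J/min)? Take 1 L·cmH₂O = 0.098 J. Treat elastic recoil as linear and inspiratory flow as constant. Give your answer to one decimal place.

Per-breath work = Vt × [½(Pplat−PEEP) + (PIP−Pplat)] = 0.530 × [0.5×17.0 + 14.0] = 0.530 × 22.5 = 11.925 L·cmH2O.
Power = 28 × 11.925 = 333.9 L·cmH2O/min.
× 0.098 J/(L·cmH2O) → 32.722 J/min.

32.7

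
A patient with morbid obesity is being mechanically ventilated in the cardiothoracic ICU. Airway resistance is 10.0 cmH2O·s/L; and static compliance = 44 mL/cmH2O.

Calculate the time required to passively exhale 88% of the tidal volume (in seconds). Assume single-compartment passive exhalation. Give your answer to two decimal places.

0.93

τ = R × C = 10.0 × 44 mL/cmH2O = 10.0 × 0.044 L/cmH2O = 0.44 s.
Exhaled fraction f = 1 − e^(−t/τ) → t = −τ·ln(1 − f) = −0.44·ln(0.12) = 0.9329 s.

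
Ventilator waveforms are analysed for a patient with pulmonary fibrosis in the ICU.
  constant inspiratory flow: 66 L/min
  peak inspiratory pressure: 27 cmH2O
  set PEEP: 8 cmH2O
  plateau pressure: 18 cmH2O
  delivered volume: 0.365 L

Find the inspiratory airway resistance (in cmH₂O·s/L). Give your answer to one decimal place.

Flow: 66 L/min ÷ 60 = 1.1 L/s.
Raw = (PIP − Pplat) / flow = (27 − 18) / 1.1 = 9.0 / 1.1 = 8.182 cmH2O·s/L.

8.2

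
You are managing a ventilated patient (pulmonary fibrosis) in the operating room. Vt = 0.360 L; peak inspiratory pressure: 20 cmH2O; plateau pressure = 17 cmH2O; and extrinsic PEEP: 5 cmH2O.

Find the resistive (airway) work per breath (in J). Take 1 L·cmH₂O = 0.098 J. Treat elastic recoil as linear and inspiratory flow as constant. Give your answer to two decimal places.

0.11

With constant inspiratory flow the resistive pressure is constant at PIP − Pplat = 20 − 17 = 3.0 cmH2O, so resistive work = 3.0 × 0.360 = 1.08 L·cmH2O.
× 0.098 J/(L·cmH2O) → 0.1058 J.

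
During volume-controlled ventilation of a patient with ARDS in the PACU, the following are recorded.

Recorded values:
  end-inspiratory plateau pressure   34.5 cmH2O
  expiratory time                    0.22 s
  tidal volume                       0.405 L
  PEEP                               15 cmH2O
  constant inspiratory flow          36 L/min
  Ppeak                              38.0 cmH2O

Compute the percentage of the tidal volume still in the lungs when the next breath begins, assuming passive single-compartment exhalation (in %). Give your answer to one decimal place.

16.3

Flow: 36 L/min ÷ 60 = 0.6 L/s.
R = (PIP − Pplat)/V̇ = (38.0 − 34.5) / 0.6 = 3.5/0.6 = 5.833 cmH2O·s/L.
C = Vt/(Pplat − PEEP) = 405.0 / (34.5 − 15) = 405.0/19.5 = 20.769 mL/cmH2O.
τ = R × C = 5.833 × 0.02077 L/cmH2O = 0.1212 s.
Fraction remaining at end-expiration = e^(−Te/τ) = e^(−0.22/0.1212) = 0.1628 → 16.28%.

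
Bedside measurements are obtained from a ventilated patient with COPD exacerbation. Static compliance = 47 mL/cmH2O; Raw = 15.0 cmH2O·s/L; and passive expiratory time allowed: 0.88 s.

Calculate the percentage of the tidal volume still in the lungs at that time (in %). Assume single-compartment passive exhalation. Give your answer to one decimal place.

28.7

τ = R × C = 15.0 × 47 mL/cmH2O = 15.0 × 0.047 L/cmH2O = 0.705 s.
Passive exhalation: V(t)/V₀ = e^(−t/τ) = e^(−0.88/0.705) = 0.287.
Fraction remaining = 0.287 → 28.7%.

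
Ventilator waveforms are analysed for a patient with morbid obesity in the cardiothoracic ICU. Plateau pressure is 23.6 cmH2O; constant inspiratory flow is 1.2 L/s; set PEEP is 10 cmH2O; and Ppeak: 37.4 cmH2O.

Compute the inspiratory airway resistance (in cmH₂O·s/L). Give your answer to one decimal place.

11.5

Raw = (PIP − Pplat) / flow = (37.4 − 23.6) / 1.2 = 13.8 / 1.2 = 11.5 cmH2O·s/L.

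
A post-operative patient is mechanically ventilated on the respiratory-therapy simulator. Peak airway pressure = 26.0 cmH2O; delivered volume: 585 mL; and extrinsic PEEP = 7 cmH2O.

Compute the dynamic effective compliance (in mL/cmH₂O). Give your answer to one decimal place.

30.8

Dynamic compliance = Vt / (PIP − PEEP) = 585 / (26.0 − 7) = 585 / 19.0 = 30.789 mL/cmH2O.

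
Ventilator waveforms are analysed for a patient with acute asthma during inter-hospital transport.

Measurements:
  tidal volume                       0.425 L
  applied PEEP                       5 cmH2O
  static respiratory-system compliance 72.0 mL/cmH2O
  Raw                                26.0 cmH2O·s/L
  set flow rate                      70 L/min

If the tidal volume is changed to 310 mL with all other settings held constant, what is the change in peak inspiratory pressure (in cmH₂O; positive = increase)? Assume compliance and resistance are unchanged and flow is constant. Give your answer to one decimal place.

PIP = Vt/C + R·V̇ + PEEP (constant-flow equation of motion).
Only the elastic term changes: ΔPIP = ΔVt / C = (310 − 425) / 72.0 = -1.597 cmH2O.

-1.6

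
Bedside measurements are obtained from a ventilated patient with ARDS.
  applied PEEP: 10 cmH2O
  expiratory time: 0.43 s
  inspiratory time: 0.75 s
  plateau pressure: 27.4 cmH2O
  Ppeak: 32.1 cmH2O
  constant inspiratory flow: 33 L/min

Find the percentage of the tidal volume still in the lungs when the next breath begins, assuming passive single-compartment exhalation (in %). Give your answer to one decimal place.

12.0

Flow: 33 L/min ÷ 60 = 0.55 L/s.
Vt = flow × Ti = 0.55 L/s × 0.75 s × 1000 mL/L = 412.5 mL.
R = (PIP − Pplat)/V̇ = (32.1 − 27.4) / 0.55 = 4.7/0.55 = 8.545 cmH2O·s/L.
C = Vt/(Pplat − PEEP) = 412.5 / (27.4 − 10) = 412.5/17.4 = 23.707 mL/cmH2O.
τ = R × C = 8.545 × 0.02371 L/cmH2O = 0.2026 s.
Fraction remaining at end-expiration = e^(−Te/τ) = e^(−0.43/0.2026) = 0.1197 → 11.97%.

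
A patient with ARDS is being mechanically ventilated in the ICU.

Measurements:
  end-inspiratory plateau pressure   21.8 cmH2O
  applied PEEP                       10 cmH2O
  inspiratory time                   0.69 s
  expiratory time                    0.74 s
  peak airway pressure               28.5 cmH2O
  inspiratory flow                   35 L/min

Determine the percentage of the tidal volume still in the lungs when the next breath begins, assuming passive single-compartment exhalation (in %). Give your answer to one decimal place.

15.1

Flow: 35 L/min ÷ 60 = 0.5833 L/s.
Vt = flow × Ti = 0.5833 L/s × 0.69 s × 1000 mL/L = 402.48 mL.
R = (PIP − Pplat)/V̇ = (28.5 − 21.8) / 0.5833 = 6.7/0.5833 = 11.486 cmH2O·s/L.
C = Vt/(Pplat − PEEP) = 402.48 / (21.8 − 10) = 402.48/11.8 = 34.108 mL/cmH2O.
τ = R × C = 11.486 × 0.03411 L/cmH2O = 0.3918 s.
Fraction remaining at end-expiration = e^(−Te/τ) = e^(−0.74/0.3918) = 0.1513 → 15.13%.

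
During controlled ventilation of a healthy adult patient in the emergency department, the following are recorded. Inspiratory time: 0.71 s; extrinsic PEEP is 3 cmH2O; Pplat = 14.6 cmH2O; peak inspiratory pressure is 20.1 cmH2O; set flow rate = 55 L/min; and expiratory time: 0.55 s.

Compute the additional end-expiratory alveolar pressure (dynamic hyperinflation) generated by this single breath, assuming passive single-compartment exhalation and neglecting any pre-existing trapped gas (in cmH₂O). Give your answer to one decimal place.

Flow: 55 L/min ÷ 60 = 0.9167 L/s.
Vt = flow × Ti = 0.9167 L/s × 0.71 s × 1000 mL/L = 650.86 mL.
R = (PIP − Pplat)/V̇ = (20.1 − 14.6) / 0.9167 = 5.5/0.9167 = 6.0 cmH2O·s/L.
C = Vt/(Pplat − PEEP) = 650.86 / (14.6 − 3) = 650.86/11.6 = 56.109 mL/cmH2O.
τ = R × C = 6.0 × 0.05611 L/cmH2O = 0.3367 s.
Fraction remaining = e^(−Te/τ) = e^(−0.55/0.3367) = 0.1952; trapped volume = 650.86 × 0.1952 = 127.05 mL.
Additional alveolar pressure from trapping ≈ V_trapped / C = 127.05 / 56.109 = 2.264 cmH2O.

2.3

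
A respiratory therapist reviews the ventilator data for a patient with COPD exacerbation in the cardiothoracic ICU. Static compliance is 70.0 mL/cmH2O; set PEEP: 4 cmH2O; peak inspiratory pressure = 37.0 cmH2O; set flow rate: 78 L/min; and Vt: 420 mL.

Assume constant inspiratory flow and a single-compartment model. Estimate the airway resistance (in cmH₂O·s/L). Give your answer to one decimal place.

20.8

Flow: 78 L/min ÷ 60 = 1.3 L/s.
Equation of motion (constant flow): PIP = Vt/C + R·V̇ + PEEP.
R·V̇ = PIP − Vt/C − PEEP = 37.0 − 420/70.0 − 4 = 37.0 − 6.0 − 4 = 27.0 cmH2O.
R = 27.0 / 1.3 = 20.769 cmH2O·s/L.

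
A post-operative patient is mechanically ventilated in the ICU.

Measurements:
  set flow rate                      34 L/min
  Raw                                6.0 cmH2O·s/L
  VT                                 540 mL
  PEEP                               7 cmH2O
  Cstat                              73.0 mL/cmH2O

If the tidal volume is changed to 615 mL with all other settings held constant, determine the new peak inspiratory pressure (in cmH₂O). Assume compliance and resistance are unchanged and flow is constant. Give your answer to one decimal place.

18.8

Flow: 34 L/min ÷ 60 = 0.5667 L/s.
PIP = Vt/C + R·V̇ + PEEP (constant-flow equation of motion).
Only the elastic term changes: ΔPIP = ΔVt / C = (615 − 540) / 73.0 = 1.027 cmH2O.
Original PIP = 540/73.0 + 6.0×0.5667 + 7 = 17.797 cmH2O; new PIP = 17.797 + (1.027) = 18.824 cmH2O.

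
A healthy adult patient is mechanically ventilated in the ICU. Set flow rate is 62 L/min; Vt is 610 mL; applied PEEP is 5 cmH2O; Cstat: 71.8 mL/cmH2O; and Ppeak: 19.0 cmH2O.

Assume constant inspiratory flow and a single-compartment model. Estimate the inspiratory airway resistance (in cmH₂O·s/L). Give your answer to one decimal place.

Flow: 62 L/min ÷ 60 = 1.0333 L/s.
Equation of motion (constant flow): PIP = Vt/C + R·V̇ + PEEP.
R·V̇ = PIP − Vt/C − PEEP = 19.0 − 610/71.8 − 5 = 19.0 − 8.496 − 5 = 5.504 cmH2O.
R = 5.504 / 1.0333 = 5.327 cmH2O·s/L.

5.3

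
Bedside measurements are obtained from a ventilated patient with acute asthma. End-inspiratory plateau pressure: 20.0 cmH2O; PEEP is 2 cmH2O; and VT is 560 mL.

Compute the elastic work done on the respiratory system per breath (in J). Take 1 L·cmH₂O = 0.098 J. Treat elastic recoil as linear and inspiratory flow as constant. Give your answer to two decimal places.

0.49

Elastic work ≈ ½ × (Pplat − PEEP) × Vt = 0.5 × (20.0 − 2) × 0.560 L = 0.5 × 18.0 × 0.560 = 5.04 L·cmH2O.
× 0.098 J/(L·cmH2O) → 0.4939 J.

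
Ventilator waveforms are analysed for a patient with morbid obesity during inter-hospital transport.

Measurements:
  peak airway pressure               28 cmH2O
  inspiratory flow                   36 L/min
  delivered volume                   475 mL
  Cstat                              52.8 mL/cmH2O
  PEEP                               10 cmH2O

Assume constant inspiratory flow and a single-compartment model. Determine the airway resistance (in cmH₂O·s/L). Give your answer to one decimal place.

Flow: 36 L/min ÷ 60 = 0.6 L/s.
Equation of motion (constant flow): PIP = Vt/C + R·V̇ + PEEP.
R·V̇ = PIP − Vt/C − PEEP = 28 − 475/52.8 − 10 = 28 − 8.996 − 10 = 9.004 cmH2O.
R = 9.004 / 0.6 = 15.007 cmH2O·s/L.

15.0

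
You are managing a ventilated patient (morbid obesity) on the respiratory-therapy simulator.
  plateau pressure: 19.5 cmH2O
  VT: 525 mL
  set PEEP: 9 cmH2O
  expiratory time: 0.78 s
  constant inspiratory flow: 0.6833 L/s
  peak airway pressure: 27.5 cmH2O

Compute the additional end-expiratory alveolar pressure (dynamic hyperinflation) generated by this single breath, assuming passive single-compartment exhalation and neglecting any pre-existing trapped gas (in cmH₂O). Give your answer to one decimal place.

2.8

R = (PIP − Pplat)/V̇ = (27.5 − 19.5) / 0.6833 = 8.0/0.6833 = 11.708 cmH2O·s/L.
C = Vt/(Pplat − PEEP) = 525.0 / (19.5 − 9) = 525.0/10.5 = 50.0 mL/cmH2O.
τ = R × C = 11.708 × 0.05 L/cmH2O = 0.5854 s.
Fraction remaining = e^(−Te/τ) = e^(−0.78/0.5854) = 0.2638; trapped volume = 525.0 × 0.2638 = 138.5 mL.
Additional alveolar pressure from trapping ≈ V_trapped / C = 138.5 / 50.0 = 2.77 cmH2O.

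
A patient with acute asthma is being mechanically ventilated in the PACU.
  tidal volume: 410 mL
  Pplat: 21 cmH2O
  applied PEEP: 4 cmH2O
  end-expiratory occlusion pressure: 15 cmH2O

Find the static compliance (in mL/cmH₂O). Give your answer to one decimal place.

68.3

End-expiratory occlusion gives total PEEP = 15 cmH2O (intrinsic PEEP = 15 − 4 = 11). Use total PEEP for the elastic gradient.
Cstat = Vt / (Pplat − PEEPtotal) = 410 / (21 − 15) = 410 / 6.0 = 68.333 mL/cmH2O.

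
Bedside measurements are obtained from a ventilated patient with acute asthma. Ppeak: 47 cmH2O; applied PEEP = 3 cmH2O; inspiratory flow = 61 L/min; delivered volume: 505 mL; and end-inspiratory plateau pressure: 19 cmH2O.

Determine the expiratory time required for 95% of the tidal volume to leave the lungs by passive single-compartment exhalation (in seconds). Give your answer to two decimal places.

Flow: 61 L/min ÷ 60 = 1.0167 L/s.
R = (PIP − Pplat)/V̇ = (47 − 19) / 1.0167 = 28.0/1.0167 = 27.54 cmH2O·s/L.
C = Vt/(Pplat − PEEP) = 505.0 / (19 − 3) = 505.0/16.0 = 31.563 mL/cmH2O.
τ = R × C = 27.54 × 0.03156 L/cmH2O = 0.8692 s.
t = −τ·ln(1 − 0.95) = −0.8692·ln(0.05) = 2.604 s.

2.60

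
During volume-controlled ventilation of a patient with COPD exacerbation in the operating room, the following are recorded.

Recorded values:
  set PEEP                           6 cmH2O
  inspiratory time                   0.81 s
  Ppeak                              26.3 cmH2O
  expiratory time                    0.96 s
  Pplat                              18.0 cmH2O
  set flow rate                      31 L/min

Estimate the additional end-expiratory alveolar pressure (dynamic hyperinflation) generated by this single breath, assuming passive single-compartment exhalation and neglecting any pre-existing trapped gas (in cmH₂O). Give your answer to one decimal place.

Flow: 31 L/min ÷ 60 = 0.5167 L/s.
Vt = flow × Ti = 0.5167 L/s × 0.81 s × 1000 mL/L = 418.53 mL.
R = (PIP − Pplat)/V̇ = (26.3 − 18.0) / 0.5167 = 8.3/0.5167 = 16.063 cmH2O·s/L.
C = Vt/(Pplat − PEEP) = 418.53 / (18.0 − 6) = 418.53/12.0 = 34.878 mL/cmH2O.
τ = R × C = 16.063 × 0.03488 L/cmH2O = 0.5603 s.
Fraction remaining = e^(−Te/τ) = e^(−0.96/0.5603) = 0.1803; trapped volume = 418.53 × 0.1803 = 75.461 mL.
Additional alveolar pressure from trapping ≈ V_trapped / C = 75.461 / 34.878 = 2.164 cmH2O.

2.2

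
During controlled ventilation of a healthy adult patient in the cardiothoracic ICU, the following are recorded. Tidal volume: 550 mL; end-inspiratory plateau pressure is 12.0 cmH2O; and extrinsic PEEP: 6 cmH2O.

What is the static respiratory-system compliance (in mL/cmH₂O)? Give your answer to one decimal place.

91.7

Cstat = Vt / (Pplat − PEEP) = 550 / (12.0 − 6) = 550 / 6.0 = 91.667 mL/cmH2O.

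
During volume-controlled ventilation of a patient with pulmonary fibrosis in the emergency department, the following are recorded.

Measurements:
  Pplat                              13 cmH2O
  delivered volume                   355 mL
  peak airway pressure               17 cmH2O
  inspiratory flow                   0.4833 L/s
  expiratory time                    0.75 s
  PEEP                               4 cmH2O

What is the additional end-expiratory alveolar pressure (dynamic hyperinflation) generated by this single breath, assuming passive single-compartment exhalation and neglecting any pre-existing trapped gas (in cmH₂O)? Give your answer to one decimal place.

R = (PIP − Pplat)/V̇ = (17 − 13) / 0.4833 = 4.0/0.4833 = 8.276 cmH2O·s/L.
C = Vt/(Pplat − PEEP) = 355.0 / (13 − 4) = 355.0/9.0 = 39.444 mL/cmH2O.
τ = R × C = 8.276 × 0.03944 L/cmH2O = 0.3264 s.
Fraction remaining = e^(−Te/τ) = e^(−0.75/0.3264) = 0.1005; trapped volume = 355.0 × 0.1005 = 35.678 mL.
Additional alveolar pressure from trapping ≈ V_trapped / C = 35.678 / 39.444 = 0.9045 cmH2O.

0.9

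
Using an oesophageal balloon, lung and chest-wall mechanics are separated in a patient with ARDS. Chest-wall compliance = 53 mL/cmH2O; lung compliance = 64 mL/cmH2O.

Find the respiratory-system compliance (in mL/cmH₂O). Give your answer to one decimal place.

29.0

Lung and chest wall are elastances in series: 1/Crs = 1/CL + 1/Ccw.
1/Crs = 1/64 + 1/53 = 0.03449.
Crs = 28.994 mL/cmH2O.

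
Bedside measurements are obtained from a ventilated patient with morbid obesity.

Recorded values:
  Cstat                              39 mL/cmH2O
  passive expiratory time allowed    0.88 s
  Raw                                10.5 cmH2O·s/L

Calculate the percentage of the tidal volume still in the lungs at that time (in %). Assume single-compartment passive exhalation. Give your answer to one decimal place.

11.7

τ = R × C = 10.5 × 39 mL/cmH2O = 10.5 × 0.039 L/cmH2O = 0.4095 s.
Passive exhalation: V(t)/V₀ = e^(−t/τ) = e^(−0.88/0.4095) = 0.1166.
Fraction remaining = 0.1166 → 11.66%.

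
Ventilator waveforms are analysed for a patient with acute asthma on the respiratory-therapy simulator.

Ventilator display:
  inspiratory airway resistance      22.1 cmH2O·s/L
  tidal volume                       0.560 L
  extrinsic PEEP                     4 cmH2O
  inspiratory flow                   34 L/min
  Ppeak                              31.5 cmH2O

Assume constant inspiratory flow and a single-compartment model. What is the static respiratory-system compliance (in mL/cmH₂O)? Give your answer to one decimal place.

37.4

Flow: 34 L/min ÷ 60 = 0.5667 L/s.
Equation of motion (constant flow): PIP = Vt/C + R·V̇ + PEEP.
Vt/C = PIP − R·V̇ − PEEP = 31.5 − 22.1×0.5667 − 4 = 31.5 − 12.524 − 4 = 14.976 cmH2O.
C = Vt / 14.976 = 560 / 14.976 = 37.393 mL/cmH2O.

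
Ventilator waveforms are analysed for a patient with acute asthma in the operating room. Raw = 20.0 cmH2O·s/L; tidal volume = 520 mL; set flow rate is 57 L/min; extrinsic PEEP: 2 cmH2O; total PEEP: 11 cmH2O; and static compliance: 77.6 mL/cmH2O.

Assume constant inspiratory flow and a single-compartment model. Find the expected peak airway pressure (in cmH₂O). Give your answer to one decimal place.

Flow: 57 L/min ÷ 60 = 0.95 L/s.
Total PEEP = 11 cmH2O (set 2 + intrinsic 9); this is the baseline alveolar pressure.
Equation of motion (constant flow): PIP = Vt/C + R·V̇ + PEEP.
PIP = 520/77.6 + 20.0×0.95 + 11 = 6.701 + 19.0 + 11 = 36.701 cmH2O.

36.7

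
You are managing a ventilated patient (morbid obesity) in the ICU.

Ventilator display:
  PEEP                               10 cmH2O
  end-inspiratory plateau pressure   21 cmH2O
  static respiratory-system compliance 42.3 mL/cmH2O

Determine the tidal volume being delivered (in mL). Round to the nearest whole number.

Vt = Cstat × (Pplat − PEEP) = 42.3 × (21 − 10) = 42.3 × 11.0 = 465.3 mL.

465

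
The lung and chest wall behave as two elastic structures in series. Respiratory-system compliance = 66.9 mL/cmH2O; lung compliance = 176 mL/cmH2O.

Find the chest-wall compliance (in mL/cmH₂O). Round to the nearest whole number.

1/Ccw = 1/Crs − 1/CL.
1/Ccw = 1/66.9 − 1/176 = 0.009266.
Ccw = 107.92 mL/cmH2O.

108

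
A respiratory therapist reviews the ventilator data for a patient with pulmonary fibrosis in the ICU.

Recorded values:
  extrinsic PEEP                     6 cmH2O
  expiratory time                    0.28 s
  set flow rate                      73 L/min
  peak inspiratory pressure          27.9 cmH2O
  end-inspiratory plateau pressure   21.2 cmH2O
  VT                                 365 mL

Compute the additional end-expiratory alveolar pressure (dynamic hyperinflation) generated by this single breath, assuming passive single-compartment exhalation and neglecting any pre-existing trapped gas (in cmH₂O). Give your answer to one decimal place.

1.8

Flow: 73 L/min ÷ 60 = 1.2167 L/s.
R = (PIP − Pplat)/V̇ = (27.9 − 21.2) / 1.2167 = 6.7/1.2167 = 5.507 cmH2O·s/L.
C = Vt/(Pplat − PEEP) = 365.0 / (21.2 − 6) = 365.0/15.2 = 24.013 mL/cmH2O.
τ = R × C = 5.507 × 0.02401 L/cmH2O = 0.1322 s.
Fraction remaining = e^(−Te/τ) = e^(−0.28/0.1322) = 0.1203; trapped volume = 365.0 × 0.1203 = 43.91 mL.
Additional alveolar pressure from trapping ≈ V_trapped / C = 43.91 / 24.013 = 1.829 cmH2O.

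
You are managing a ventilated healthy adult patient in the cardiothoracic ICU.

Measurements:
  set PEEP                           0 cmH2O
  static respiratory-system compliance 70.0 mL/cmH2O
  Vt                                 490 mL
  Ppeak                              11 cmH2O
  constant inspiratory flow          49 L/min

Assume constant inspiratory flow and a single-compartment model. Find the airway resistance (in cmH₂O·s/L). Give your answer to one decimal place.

4.9

Flow: 49 L/min ÷ 60 = 0.8167 L/s.
Equation of motion (constant flow): PIP = Vt/C + R·V̇ + PEEP.
R·V̇ = PIP − Vt/C − PEEP = 11 − 490/70.0 − 0 = 11 − 7.0 − 0 = 4.0 cmH2O.
R = 4.0 / 0.8167 = 4.898 cmH2O·s/L.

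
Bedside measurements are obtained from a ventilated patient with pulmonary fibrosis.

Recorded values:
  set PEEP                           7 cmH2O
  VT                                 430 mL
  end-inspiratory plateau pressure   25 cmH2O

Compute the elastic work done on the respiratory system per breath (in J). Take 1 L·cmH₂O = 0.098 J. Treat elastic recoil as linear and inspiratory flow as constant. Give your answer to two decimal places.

0.38

Elastic work ≈ ½ × (Pplat − PEEP) × Vt = 0.5 × (25 − 7) × 0.430 L = 0.5 × 18.0 × 0.430 = 3.87 L·cmH2O.
× 0.098 J/(L·cmH2O) → 0.3793 J.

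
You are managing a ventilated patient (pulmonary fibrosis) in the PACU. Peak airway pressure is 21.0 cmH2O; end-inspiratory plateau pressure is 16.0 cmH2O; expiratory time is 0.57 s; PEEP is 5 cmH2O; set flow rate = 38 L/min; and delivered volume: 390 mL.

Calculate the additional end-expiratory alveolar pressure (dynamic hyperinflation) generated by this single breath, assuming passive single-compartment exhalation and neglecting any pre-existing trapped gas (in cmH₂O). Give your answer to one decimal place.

Flow: 38 L/min ÷ 60 = 0.6333 L/s.
R = (PIP − Pplat)/V̇ = (21.0 − 16.0) / 0.6333 = 5.0/0.6333 = 7.895 cmH2O·s/L.
C = Vt/(Pplat − PEEP) = 390.0 / (16.0 − 5) = 390.0/11.0 = 35.455 mL/cmH2O.
τ = R × C = 7.895 × 0.03546 L/cmH2O = 0.28 s.
Fraction remaining = e^(−Te/τ) = e^(−0.57/0.28) = 0.1306; trapped volume = 390.0 × 0.1306 = 50.934 mL.
Additional alveolar pressure from trapping ≈ V_trapped / C = 50.934 / 35.455 = 1.437 cmH2O.

1.4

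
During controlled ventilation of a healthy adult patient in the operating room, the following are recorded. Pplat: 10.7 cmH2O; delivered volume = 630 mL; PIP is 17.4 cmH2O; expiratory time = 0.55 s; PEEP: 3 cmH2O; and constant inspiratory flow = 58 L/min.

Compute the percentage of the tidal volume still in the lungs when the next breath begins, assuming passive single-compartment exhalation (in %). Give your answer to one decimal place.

Flow: 58 L/min ÷ 60 = 0.9667 L/s.
R = (PIP − Pplat)/V̇ = (17.4 − 10.7) / 0.9667 = 6.7/0.9667 = 6.931 cmH2O·s/L.
C = Vt/(Pplat − PEEP) = 630.0 / (10.7 − 3) = 630.0/7.7 = 81.818 mL/cmH2O.
τ = R × C = 6.931 × 0.08182 L/cmH2O = 0.5671 s.
Fraction remaining at end-expiration = e^(−Te/τ) = e^(−0.55/0.5671) = 0.3791 → 37.91%.

37.9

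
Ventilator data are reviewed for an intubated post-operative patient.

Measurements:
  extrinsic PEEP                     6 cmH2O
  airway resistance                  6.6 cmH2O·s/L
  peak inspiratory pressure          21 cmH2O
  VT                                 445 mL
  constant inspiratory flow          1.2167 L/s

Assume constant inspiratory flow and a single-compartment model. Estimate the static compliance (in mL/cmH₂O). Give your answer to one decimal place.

63.8

Equation of motion (constant flow): PIP = Vt/C + R·V̇ + PEEP.
Vt/C = PIP − R·V̇ − PEEP = 21 − 6.6×1.2167 − 6 = 21 − 8.03 − 6 = 6.97 cmH2O.
C = Vt / 6.97 = 445 / 6.97 = 63.845 mL/cmH2O.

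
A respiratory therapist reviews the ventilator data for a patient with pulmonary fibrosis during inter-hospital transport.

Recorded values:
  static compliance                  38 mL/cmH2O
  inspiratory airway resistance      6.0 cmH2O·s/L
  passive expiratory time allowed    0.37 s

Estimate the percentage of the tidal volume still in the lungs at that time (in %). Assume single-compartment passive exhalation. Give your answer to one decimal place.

19.7

τ = R × C = 6.0 × 38 mL/cmH2O = 6.0 × 0.038 L/cmH2O = 0.228 s.
Passive exhalation: V(t)/V₀ = e^(−t/τ) = e^(−0.37/0.228) = 0.1973.
Fraction remaining = 0.1973 → 19.73%.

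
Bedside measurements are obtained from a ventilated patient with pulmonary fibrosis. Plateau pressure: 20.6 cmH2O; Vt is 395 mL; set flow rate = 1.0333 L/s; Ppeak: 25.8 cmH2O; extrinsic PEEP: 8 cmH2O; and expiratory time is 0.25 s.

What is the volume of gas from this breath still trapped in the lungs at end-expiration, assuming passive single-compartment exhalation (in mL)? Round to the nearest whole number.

81

R = (PIP − Pplat)/V̇ = (25.8 − 20.6) / 1.0333 = 5.2/1.0333 = 5.032 cmH2O·s/L.
C = Vt/(Pplat − PEEP) = 395.0 / (20.6 − 8) = 395.0/12.6 = 31.349 mL/cmH2O.
τ = R × C = 5.032 × 0.03135 L/cmH2O = 0.1578 s.
Fraction remaining = e^(−Te/τ) = e^(−0.25/0.1578) = 0.2051.
Trapped volume = 395.0 × 0.2051 = 81.015 mL.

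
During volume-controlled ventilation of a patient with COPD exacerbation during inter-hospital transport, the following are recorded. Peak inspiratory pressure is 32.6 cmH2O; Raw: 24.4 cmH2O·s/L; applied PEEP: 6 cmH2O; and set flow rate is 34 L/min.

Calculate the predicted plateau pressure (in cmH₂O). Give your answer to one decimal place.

18.8

Flow: 34 L/min ÷ 60 = 0.5667 L/s.
Pplat = PIP − Raw × flow = 32.6 − 24.4 × 0.5667 = 32.6 − 13.827 = 18.773 cmH2O.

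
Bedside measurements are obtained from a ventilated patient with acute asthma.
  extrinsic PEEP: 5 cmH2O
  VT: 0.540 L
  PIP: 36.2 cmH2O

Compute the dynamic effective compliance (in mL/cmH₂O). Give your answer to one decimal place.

17.3

Dynamic compliance = Vt / (PIP − PEEP) = 540 / (36.2 − 5) = 540 / 31.2 = 17.308 mL/cmH2O.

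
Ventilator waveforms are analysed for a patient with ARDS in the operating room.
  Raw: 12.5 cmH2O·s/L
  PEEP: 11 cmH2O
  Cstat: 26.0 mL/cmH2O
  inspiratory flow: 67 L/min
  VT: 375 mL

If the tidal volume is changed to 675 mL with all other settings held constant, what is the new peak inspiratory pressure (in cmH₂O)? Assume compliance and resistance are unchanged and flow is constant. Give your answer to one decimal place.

50.9

Flow: 67 L/min ÷ 60 = 1.1167 L/s.
PIP = Vt/C + R·V̇ + PEEP (constant-flow equation of motion).
Only the elastic term changes: ΔPIP = ΔVt / C = (675 − 375) / 26.0 = 11.538 cmH2O.
Original PIP = 375/26.0 + 12.5×1.1167 + 11 = 39.382 cmH2O; new PIP = 39.382 + (11.538) = 50.92 cmH2O.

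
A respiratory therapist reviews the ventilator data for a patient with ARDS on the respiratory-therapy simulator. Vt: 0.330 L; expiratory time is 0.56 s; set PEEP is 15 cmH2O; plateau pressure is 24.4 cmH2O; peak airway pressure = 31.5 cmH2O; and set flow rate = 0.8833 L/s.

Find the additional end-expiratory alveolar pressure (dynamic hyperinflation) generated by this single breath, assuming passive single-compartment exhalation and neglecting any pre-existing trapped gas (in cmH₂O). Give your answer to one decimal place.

R = (PIP − Pplat)/V̇ = (31.5 − 24.4) / 0.8833 = 7.1/0.8833 = 8.038 cmH2O·s/L.
C = Vt/(Pplat − PEEP) = 330.0 / (24.4 − 15) = 330.0/9.4 = 35.106 mL/cmH2O.
τ = R × C = 8.038 × 0.03511 L/cmH2O = 0.2822 s.
Fraction remaining = e^(−Te/τ) = e^(−0.56/0.2822) = 0.1375; trapped volume = 330.0 × 0.1375 = 45.375 mL.
Additional alveolar pressure from trapping ≈ V_trapped / C = 45.375 / 35.106 = 1.293 cmH2O.

1.3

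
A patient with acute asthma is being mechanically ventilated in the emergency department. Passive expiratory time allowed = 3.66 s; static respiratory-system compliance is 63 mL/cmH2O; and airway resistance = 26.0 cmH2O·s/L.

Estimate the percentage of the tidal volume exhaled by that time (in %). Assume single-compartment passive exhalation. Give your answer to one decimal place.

89.3

τ = R × C = 26.0 × 63 mL/cmH2O = 26.0 × 0.063 L/cmH2O = 1.638 s.
Passive exhalation: V(t)/V₀ = e^(−t/τ) = e^(−3.66/1.638) = 0.1071.
Fraction exhaled = 1 − 0.1071 = 0.8929 → 89.29%.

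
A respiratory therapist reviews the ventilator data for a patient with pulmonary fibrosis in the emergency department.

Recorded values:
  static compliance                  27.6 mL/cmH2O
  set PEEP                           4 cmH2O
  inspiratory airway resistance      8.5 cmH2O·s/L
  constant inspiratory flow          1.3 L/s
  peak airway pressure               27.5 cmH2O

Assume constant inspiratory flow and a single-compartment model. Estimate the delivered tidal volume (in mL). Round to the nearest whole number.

Equation of motion (constant flow): PIP = Vt/C + R·V̇ + PEEP.
Vt/C = PIP − R·V̇ − PEEP = 27.5 − 11.05 − 4 = 12.45 cmH2O.
Vt = C × 12.45 = 27.6 × 12.45 = 343.62 mL.

344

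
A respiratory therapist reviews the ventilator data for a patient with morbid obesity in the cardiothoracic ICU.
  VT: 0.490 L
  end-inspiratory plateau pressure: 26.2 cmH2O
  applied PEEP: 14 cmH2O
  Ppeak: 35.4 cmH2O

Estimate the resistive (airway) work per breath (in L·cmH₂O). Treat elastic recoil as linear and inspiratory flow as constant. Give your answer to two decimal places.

4.51

With constant inspiratory flow the resistive pressure is constant at PIP − Pplat = 35.4 − 26.2 = 9.2 cmH2O, so resistive work = 9.2 × 0.490 = 4.508 L·cmH2O.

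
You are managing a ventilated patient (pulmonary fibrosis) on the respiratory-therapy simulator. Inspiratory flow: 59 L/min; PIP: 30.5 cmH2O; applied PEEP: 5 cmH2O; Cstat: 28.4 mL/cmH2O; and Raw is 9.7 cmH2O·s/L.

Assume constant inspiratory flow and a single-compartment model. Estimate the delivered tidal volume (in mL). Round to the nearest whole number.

Flow: 59 L/min ÷ 60 = 0.9833 L/s.
Equation of motion (constant flow): PIP = Vt/C + R·V̇ + PEEP.
Vt/C = PIP − R·V̇ − PEEP = 30.5 − 9.538 − 5 = 15.962 cmH2O.
Vt = C × 15.962 = 28.4 × 15.962 = 453.32 mL.

453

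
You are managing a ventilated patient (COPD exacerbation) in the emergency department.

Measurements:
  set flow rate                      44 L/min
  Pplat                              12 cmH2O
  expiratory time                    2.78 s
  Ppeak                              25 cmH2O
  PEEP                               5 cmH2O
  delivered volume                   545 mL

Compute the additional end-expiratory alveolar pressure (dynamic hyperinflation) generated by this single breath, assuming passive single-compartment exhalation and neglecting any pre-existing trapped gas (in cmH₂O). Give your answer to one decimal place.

0.9

Flow: 44 L/min ÷ 60 = 0.7333 L/s.
R = (PIP − Pplat)/V̇ = (25 − 12) / 0.7333 = 13.0/0.7333 = 17.728 cmH2O·s/L.
C = Vt/(Pplat − PEEP) = 545.0 / (12 − 5) = 545.0/7.0 = 77.857 mL/cmH2O.
τ = R × C = 17.728 × 0.07786 L/cmH2O = 1.38 s.
Fraction remaining = e^(−Te/τ) = e^(−2.78/1.38) = 0.1334; trapped volume = 545.0 × 0.1334 = 72.703 mL.
Additional alveolar pressure from trapping ≈ V_trapped / C = 72.703 / 77.857 = 0.9338 cmH2O.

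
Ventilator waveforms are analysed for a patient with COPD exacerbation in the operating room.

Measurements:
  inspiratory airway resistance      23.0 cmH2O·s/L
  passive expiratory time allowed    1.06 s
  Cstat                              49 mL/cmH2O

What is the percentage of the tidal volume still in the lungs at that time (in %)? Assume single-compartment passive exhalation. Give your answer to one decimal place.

39.0

τ = R × C = 23.0 × 49 mL/cmH2O = 23.0 × 0.049 L/cmH2O = 1.127 s.
Passive exhalation: V(t)/V₀ = e^(−t/τ) = e^(−1.06/1.127) = 0.3904.
Fraction remaining = 0.3904 → 39.04%.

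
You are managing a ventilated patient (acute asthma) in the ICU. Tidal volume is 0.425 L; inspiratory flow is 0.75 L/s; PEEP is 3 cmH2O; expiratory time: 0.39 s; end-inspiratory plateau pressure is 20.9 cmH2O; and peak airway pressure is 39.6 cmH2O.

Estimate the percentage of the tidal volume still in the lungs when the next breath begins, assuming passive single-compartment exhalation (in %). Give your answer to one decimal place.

R = (PIP − Pplat)/V̇ = (39.6 − 20.9) / 0.75 = 18.7/0.75 = 24.933 cmH2O·s/L.
C = Vt/(Pplat − PEEP) = 425.0 / (20.9 − 3) = 425.0/17.9 = 23.743 mL/cmH2O.
τ = R × C = 24.933 × 0.02374 L/cmH2O = 0.5919 s.
Fraction remaining at end-expiration = e^(−Te/τ) = e^(−0.39/0.5919) = 0.5174 → 51.74%.

51.7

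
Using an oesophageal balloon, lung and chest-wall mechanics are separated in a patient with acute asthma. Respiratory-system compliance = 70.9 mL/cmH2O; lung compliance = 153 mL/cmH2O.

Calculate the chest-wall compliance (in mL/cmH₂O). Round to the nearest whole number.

132

1/Ccw = 1/Crs − 1/CL.
1/Ccw = 1/70.9 − 1/153 = 0.007568.
Ccw = 132.14 mL/cmH2O.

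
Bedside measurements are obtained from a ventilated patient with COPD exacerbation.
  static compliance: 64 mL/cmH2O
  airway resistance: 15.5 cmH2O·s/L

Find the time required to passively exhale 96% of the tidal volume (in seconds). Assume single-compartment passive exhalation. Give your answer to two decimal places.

3.19

τ = R × C = 15.5 × 64 mL/cmH2O = 15.5 × 0.064 L/cmH2O = 0.992 s.
Exhaled fraction f = 1 − e^(−t/τ) → t = −τ·ln(1 − f) = −0.992·ln(0.04) = 3.193 s.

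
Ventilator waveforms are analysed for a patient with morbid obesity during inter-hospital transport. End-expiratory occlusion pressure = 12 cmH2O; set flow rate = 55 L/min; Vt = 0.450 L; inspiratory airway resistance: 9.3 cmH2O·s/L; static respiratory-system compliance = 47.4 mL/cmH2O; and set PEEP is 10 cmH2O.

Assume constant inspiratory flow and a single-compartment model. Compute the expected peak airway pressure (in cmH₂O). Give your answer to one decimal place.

Flow: 55 L/min ÷ 60 = 0.9167 L/s.
Total PEEP = 12 cmH2O (set 10 + intrinsic 2); this is the baseline alveolar pressure.
Equation of motion (constant flow): PIP = Vt/C + R·V̇ + PEEP.
PIP = 450/47.4 + 9.3×0.9167 + 12 = 9.494 + 8.525 + 12 = 30.019 cmH2O.

30.0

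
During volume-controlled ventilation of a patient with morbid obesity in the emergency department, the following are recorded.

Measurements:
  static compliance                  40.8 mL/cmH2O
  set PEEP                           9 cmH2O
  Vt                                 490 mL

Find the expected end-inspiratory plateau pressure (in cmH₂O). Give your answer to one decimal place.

Pplat = PEEP + Vt / Cstat = 9 + 490 / 40.8 = 9 + 12.01 = 21.01 cmH2O.

21.0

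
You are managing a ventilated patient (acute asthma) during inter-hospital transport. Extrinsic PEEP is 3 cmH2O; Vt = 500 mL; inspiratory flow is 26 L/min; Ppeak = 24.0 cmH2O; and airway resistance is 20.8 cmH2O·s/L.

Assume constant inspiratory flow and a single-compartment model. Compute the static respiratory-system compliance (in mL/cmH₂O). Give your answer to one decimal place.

41.7

Flow: 26 L/min ÷ 60 = 0.4333 L/s.
Equation of motion (constant flow): PIP = Vt/C + R·V̇ + PEEP.
Vt/C = PIP − R·V̇ − PEEP = 24.0 − 20.8×0.4333 − 3 = 24.0 − 9.013 − 3 = 11.987 cmH2O.
C = Vt / 11.987 = 500 / 11.987 = 41.712 mL/cmH2O.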